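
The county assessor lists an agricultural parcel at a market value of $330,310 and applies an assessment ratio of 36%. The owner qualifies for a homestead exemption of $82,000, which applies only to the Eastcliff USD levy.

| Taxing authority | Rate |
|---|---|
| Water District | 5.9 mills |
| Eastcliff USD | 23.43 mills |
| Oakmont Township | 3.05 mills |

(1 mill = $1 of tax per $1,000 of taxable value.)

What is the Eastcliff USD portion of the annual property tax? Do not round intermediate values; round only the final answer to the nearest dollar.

Assessed value = $330,310 × 0.36 = $118,911.6
Eastcliff USD taxable value = $118,911.6 − $82,000 = $36,911.6
Eastcliff USD levy = $36,911.6 × 0.02343 = $864.838788

$865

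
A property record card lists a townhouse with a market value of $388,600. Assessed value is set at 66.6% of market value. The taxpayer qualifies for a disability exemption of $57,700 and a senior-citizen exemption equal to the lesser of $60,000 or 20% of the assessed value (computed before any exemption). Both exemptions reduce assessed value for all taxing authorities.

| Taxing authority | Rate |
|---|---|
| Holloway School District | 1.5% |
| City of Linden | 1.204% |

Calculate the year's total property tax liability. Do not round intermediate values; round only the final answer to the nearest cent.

$4,038.32

Assessed value = $388,600 × 0.666 = $258,807.6
Senior-citizen exemption = min($60,000, 20% × $258,807.6) = min($60,000, $51,761.52) = $51,761.52 (percentage binds)
Taxable value = $258,807.6 − $57,700 − $51,761.52 = $149,346.08
Holloway School District: $149,346.08 × 0.015 = $2,240.1912
City of Linden: $149,346.08 × 0.01204 = $1,798.1268032
Total = $4,038.3180032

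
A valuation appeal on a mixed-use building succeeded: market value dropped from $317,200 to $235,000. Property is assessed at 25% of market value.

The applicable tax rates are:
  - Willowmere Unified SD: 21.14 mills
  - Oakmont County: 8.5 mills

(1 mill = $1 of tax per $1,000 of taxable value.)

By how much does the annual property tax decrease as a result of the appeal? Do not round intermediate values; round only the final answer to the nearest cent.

Old assessed value = $317,200 × 0.25 = $79,300
New assessed value = $235,000 × 0.25 = $58,750
Combined rate = 0.02114 + 0.0085 = 0.02964
Old tax = $79,300 × 0.02964 = $2,350.452
New tax = $58,750 × 0.02964 = $1,741.35
Reduction = $2,350.452 − $1,741.35 = $609.102

$609.10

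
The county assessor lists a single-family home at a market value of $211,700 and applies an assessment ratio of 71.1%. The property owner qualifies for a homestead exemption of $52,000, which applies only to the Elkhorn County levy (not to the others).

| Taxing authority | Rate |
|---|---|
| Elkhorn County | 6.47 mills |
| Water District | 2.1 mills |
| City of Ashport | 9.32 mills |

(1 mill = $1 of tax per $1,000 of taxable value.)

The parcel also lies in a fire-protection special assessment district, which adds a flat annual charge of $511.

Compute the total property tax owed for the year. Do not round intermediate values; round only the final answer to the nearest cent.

$2,867.34

Assessed value = $211,700 × 0.711 = $150,518.7
Elkhorn County: ($150,518.7 − $52,000) × 0.00647 = $98,518.7 × 0.00647 = $637.415989
Water District: $150,518.7 × 0.0021 = $316.08927
City of Ashport: $150,518.7 × 0.00932 = $1,402.834284
Levies subtotal = $2,356.339543
Total = $2,356.339543 + $511 = $2,867.339543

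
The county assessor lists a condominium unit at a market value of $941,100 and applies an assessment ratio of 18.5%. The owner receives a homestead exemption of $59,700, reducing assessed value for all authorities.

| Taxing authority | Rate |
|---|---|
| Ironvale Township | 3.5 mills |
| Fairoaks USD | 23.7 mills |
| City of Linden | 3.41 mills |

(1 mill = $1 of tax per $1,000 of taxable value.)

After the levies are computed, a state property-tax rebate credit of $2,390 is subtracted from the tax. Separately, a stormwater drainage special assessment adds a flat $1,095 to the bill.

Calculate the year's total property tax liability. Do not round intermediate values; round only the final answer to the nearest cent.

$2,206.89

Assessed value = $941,100 × 0.185 = $174,103.5
Taxable value = $174,103.5 − $59,700 = $114,403.5
Ironvale Township: $114,403.5 × 0.0035 = $400.41225
Fairoaks USD: $114,403.5 × 0.0237 = $2,711.36295
City of Linden: $114,403.5 × 0.00341 = $390.115935
Levies subtotal = $3,501.891135
After credit = $3,501.891135 − $2,390 = $1,111.891135
Total = $1,111.891135 + $1,095 = $2,206.891135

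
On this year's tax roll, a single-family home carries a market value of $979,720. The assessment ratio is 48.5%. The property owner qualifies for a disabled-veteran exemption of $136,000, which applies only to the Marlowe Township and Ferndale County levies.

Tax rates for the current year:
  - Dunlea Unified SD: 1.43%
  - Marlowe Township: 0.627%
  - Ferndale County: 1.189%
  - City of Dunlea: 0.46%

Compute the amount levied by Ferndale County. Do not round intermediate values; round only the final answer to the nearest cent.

$4,032.66

Assessed value = $979,720 × 0.485 = $475,164.2
Ferndale County taxable value = $475,164.2 − $136,000 = $339,164.2
Ferndale County levy = $339,164.2 × 0.01189 = $4,032.662338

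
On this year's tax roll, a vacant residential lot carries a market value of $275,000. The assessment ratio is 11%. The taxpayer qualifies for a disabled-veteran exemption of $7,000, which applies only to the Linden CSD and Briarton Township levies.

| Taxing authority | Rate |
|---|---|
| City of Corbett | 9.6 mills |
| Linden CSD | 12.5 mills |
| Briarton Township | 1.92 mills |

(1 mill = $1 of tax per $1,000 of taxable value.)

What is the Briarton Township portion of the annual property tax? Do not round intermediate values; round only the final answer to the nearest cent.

Assessed value = $275,000 × 0.11 = $30,250
Briarton Township taxable value = $30,250 − $7,000 = $23,250
Briarton Township levy = $23,250 × 0.00192 = $44.64

$44.64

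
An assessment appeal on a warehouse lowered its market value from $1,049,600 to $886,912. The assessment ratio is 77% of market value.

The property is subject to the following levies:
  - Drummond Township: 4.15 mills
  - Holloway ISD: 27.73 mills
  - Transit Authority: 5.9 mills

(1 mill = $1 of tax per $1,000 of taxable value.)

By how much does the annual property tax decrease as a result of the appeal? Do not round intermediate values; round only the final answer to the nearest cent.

$4,732.69

Old assessed value = $1,049,600 × 0.77 = $808,192
New assessed value = $886,912 × 0.77 = $682,922.24
Combined rate = 0.00415 + 0.02773 + 0.0059 = 0.03778
Old tax = $808,192 × 0.03778 = $30,533.49376
New tax = $682,922.24 × 0.03778 = $25,800.8022272
Reduction = $30,533.49376 − $25,800.8022272 = $4,732.6915328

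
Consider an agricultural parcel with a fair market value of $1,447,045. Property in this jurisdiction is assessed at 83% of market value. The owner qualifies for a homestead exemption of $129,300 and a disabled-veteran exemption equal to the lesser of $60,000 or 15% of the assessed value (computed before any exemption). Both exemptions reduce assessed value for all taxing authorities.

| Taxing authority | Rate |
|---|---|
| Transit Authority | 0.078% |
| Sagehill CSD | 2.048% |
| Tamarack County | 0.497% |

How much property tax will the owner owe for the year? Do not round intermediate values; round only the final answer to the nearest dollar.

Assessed value = $1,447,045 × 0.83 = $1,201,047.35
Disabled-veteran exemption = min($60,000, 15% × $1,201,047.35) = min($60,000, $180,157.1025) = $60,000 (dollar cap binds)
Taxable value = $1,201,047.35 − $129,300 − $60,000 = $1,011,747.35
Transit Authority: $1,011,747.35 × 0.00078 = $789.162933
Sagehill CSD: $1,011,747.35 × 0.02048 = $20,720.585728
Tamarack County: $1,011,747.35 × 0.00497 = $5,028.3843295
Total = $26,538.1329905

$26,538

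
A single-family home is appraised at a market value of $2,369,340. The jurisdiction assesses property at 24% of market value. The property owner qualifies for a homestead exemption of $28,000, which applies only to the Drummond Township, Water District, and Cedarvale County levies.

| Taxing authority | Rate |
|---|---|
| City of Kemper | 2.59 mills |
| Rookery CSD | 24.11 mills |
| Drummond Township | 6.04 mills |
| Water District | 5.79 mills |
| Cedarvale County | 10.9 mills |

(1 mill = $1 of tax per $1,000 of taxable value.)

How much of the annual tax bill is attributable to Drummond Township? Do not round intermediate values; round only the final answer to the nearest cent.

Assessed value = $2,369,340 × 0.24 = $568,641.6
Drummond Township taxable value = $568,641.6 − $28,000 = $540,641.6
Drummond Township levy = $540,641.6 × 0.00604 = $3,265.475264

$3,265.48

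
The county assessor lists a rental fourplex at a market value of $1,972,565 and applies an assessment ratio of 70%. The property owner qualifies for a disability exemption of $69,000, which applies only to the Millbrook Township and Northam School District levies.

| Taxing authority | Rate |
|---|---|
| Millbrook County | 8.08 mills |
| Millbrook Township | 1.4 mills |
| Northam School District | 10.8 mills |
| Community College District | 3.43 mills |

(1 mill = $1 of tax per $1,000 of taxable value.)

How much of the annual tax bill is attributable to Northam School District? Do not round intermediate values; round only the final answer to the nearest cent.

$14,167.39

Assessed value = $1,972,565 × 0.7 = $1,380,795.5
Northam School District taxable value = $1,380,795.5 − $69,000 = $1,311,795.5
Northam School District levy = $1,311,795.5 × 0.0108 = $14,167.3914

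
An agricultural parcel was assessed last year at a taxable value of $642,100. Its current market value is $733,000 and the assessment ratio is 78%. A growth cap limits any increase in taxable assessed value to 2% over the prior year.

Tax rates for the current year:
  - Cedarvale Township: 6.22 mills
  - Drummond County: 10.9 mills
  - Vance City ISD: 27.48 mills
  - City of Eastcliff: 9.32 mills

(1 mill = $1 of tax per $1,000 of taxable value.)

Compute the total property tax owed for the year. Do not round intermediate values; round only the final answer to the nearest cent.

$30,828.22

Uncapped assessed value = $733,000 × 0.78 = $571,740
Cap limit = $642,100 × 1.02 = $654,942
Taxable assessed value = min($571,740, $654,942) = $571,740 (cap does not bind)
Cedarvale Township: $571,740 × 0.00622 = $3,556.2228
Drummond County: $571,740 × 0.0109 = $6,231.966
Vance City ISD: $571,740 × 0.02748 = $15,711.4152
City of Eastcliff: $571,740 × 0.00932 = $5,328.6168
Total = $30,828.2208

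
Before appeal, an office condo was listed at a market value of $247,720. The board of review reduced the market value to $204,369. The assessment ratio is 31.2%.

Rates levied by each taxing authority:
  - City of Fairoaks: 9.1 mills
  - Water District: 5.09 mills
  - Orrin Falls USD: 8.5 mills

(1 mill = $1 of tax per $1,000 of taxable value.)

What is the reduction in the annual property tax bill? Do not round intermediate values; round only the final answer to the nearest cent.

Old assessed value = $247,720 × 0.312 = $77,288.64
New assessed value = $204,369 × 0.312 = $63,763.128
Combined rate = 0.0091 + 0.00509 + 0.0085 = 0.02269
Old tax = $77,288.64 × 0.02269 = $1,753.6792416
New tax = $63,763.128 × 0.02269 = $1,446.78537432
Reduction = $1,753.6792416 − $1,446.78537432 = $306.89386728

$306.89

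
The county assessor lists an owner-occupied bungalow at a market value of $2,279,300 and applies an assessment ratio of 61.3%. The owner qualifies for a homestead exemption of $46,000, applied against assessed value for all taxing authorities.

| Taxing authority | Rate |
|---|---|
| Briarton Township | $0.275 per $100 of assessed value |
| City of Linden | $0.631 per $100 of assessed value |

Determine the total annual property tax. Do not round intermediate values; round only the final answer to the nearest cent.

Assessed value = $2,279,300 × 0.613 = $1,397,210.9
Taxable value = $1,397,210.9 − $46,000 = $1,351,210.9
Briarton Township: $1,351,210.9 × 0.00275 = $3,715.829975
City of Linden: $1,351,210.9 × 0.00631 = $8,526.140779
Total = $3,715.829975 + $8,526.140779 = $12,241.970754

$12,241.97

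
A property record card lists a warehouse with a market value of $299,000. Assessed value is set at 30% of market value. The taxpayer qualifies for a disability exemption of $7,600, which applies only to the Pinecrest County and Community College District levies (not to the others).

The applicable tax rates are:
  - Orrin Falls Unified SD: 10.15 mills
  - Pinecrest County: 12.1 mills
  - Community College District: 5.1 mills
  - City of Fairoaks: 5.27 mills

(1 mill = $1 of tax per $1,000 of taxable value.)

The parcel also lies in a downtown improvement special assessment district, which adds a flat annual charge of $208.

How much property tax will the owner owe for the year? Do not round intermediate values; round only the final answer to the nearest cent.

Assessed value = $299,000 × 0.3 = $89,700
Orrin Falls Unified SD: $89,700 × 0.01015 = $910.455
Pinecrest County: ($89,700 − $7,600) × 0.0121 = $82,100 × 0.0121 = $993.41
Community College District: ($89,700 − $7,600) × 0.0051 = $82,100 × 0.0051 = $418.71
City of Fairoaks: $89,700 × 0.00527 = $472.719
Levies subtotal = $2,795.294
Total = $2,795.294 + $208 = $3,003.294

$3,003.29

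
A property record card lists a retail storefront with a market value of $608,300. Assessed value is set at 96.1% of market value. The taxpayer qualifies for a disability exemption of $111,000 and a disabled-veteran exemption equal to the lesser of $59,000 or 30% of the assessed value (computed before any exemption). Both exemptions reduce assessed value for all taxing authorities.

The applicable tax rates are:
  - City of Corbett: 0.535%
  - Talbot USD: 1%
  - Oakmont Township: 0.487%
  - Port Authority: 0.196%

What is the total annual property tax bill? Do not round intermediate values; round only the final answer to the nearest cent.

Assessed value = $608,300 × 0.961 = $584,576.3
Disabled-veteran exemption = min($59,000, 30% × $584,576.3) = min($59,000, $175,372.89) = $59,000 (dollar cap binds)
Taxable value = $584,576.3 − $111,000 − $59,000 = $414,576.3
City of Corbett: $414,576.3 × 0.00535 = $2,217.983205
Talbot USD: $414,576.3 × 0.01 = $4,145.763
Oakmont Township: $414,576.3 × 0.00487 = $2,018.986581
Port Authority: $414,576.3 × 0.00196 = $812.569548
Total = $9,195.302334

$9,195.30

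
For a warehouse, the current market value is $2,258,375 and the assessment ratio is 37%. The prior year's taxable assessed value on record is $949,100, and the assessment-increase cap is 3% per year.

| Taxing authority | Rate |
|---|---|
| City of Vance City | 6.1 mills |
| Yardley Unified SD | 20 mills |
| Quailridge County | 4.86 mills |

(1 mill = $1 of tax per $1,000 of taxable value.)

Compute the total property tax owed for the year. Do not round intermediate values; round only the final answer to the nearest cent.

Uncapped assessed value = $2,258,375 × 0.37 = $835,598.75
Cap limit = $949,100 × 1.03 = $977,573
Taxable assessed value = min($835,598.75, $977,573) = $835,598.75 (cap does not bind)
City of Vance City: $835,598.75 × 0.0061 = $5,097.152375
Yardley Unified SD: $835,598.75 × 0.02 = $16,711.975
Quailridge County: $835,598.75 × 0.00486 = $4,061.009925
Total = $25,870.1373

$25,870.14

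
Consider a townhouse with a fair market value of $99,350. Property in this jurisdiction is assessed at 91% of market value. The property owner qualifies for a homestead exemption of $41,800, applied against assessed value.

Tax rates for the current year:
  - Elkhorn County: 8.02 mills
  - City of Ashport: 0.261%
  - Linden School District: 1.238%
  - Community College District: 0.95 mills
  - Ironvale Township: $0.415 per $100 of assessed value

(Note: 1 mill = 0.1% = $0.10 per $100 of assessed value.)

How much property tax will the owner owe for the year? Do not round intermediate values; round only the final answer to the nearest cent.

$1,366.38

Assessed value = $99,350 × 0.91 = $90,408.5
Taxable value = $90,408.5 − $41,800 = $48,608.5
Elkhorn County: $48,608.5 × 0.00802 = $389.84017
City of Ashport: $48,608.5 × 0.00261 = $126.868185
Linden School District: $48,608.5 × 0.01238 = $601.77323
Community College District: $48,608.5 × 0.00095 = $46.178075
Ironvale Township: $48,608.5 × 0.00415 = $201.725275
Total = $1,366.384935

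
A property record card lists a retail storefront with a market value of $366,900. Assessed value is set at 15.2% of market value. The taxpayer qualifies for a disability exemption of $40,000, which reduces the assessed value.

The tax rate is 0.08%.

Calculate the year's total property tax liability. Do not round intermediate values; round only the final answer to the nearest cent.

$12.62

Assessed value = $366,900 × 0.152 = $55,768.8
Taxable value = $55,768.8 − $40,000 = $15,768.8
Tax = $15,768.8 × 0.0008 = $12.61504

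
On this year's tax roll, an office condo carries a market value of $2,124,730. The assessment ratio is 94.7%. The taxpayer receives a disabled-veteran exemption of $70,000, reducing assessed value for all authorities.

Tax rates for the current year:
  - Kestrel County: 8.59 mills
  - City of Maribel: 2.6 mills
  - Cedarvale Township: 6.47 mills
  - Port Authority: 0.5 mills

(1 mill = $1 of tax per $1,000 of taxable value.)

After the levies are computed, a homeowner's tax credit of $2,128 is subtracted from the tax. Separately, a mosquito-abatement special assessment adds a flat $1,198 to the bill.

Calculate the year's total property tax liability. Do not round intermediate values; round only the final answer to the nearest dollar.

Assessed value = $2,124,730 × 0.947 = $2,012,119.31
Taxable value = $2,012,119.31 − $70,000 = $1,942,119.31
Kestrel County: $1,942,119.31 × 0.00859 = $16,682.8048729
City of Maribel: $1,942,119.31 × 0.0026 = $5,049.510206
Cedarvale Township: $1,942,119.31 × 0.00647 = $12,565.5119357
Port Authority: $1,942,119.31 × 0.0005 = $971.059655
Levies subtotal = $35,268.8866696
After credit = $35,268.8866696 − $2,128 = $33,140.8866696
Total = $33,140.8866696 + $1,198 = $34,338.8866696

$34,339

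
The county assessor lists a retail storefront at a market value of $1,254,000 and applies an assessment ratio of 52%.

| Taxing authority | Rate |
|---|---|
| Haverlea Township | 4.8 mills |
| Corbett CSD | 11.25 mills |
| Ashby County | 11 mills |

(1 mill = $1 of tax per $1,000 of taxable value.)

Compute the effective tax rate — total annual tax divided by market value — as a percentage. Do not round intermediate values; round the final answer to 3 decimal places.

Assessed value = $1,254,000 × 0.52 = $652,080
Haverlea Township: $652,080 × 0.0048 = $3,129.984
Corbett CSD: $652,080 × 0.01125 = $7,335.9
Ashby County: $652,080 × 0.011 = $7,172.88
Total tax = $17,638.764
Effective rate = $17,638.764 ÷ $1,254,000 = 1.407% of market value

1.407%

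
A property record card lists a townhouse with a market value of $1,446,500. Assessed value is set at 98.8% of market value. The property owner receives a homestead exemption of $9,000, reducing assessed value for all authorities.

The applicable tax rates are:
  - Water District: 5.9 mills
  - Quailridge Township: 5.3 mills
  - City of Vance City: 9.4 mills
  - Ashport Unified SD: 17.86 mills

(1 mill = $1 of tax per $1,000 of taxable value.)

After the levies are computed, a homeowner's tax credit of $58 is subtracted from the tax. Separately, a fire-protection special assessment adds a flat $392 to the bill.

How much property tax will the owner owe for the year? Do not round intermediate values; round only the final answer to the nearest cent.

$54,952.66

Assessed value = $1,446,500 × 0.988 = $1,429,142
Taxable value = $1,429,142 − $9,000 = $1,420,142
Water District: $1,420,142 × 0.0059 = $8,378.8378
Quailridge Township: $1,420,142 × 0.0053 = $7,526.7526
City of Vance City: $1,420,142 × 0.0094 = $13,349.3348
Ashport Unified SD: $1,420,142 × 0.01786 = $25,363.73612
Levies subtotal = $54,618.66132
After credit = $54,618.66132 − $58 = $54,560.66132
Total = $54,560.66132 + $392 = $54,952.66132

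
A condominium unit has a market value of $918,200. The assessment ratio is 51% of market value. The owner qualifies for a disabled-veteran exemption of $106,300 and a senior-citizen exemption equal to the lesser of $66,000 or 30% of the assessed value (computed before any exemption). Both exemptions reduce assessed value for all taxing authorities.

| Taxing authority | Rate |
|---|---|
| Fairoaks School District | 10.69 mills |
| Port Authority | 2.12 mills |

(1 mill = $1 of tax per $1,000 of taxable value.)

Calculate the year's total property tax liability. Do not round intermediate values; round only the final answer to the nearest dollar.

$3,792

Assessed value = $918,200 × 0.51 = $468,282
Senior-citizen exemption = min($66,000, 30% × $468,282) = min($66,000, $140,484.6) = $66,000 (dollar cap binds)
Taxable value = $468,282 − $106,300 − $66,000 = $295,982
Fairoaks School District: $295,982 × 0.01069 = $3,164.04758
Port Authority: $295,982 × 0.00212 = $627.48184
Total = $3,791.52942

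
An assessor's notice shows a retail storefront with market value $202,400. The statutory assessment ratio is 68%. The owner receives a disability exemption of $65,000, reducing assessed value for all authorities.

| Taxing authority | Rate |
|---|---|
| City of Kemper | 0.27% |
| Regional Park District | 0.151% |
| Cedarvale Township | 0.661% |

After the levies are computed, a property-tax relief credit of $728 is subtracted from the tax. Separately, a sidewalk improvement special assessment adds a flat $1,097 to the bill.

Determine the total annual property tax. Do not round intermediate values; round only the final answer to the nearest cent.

Assessed value = $202,400 × 0.68 = $137,632
Taxable value = $137,632 − $65,000 = $72,632
City of Kemper: $72,632 × 0.0027 = $196.1064
Regional Park District: $72,632 × 0.00151 = $109.67432
Cedarvale Township: $72,632 × 0.00661 = $480.09752
Levies subtotal = $785.87824
After credit = $785.87824 − $728 = $57.87824
Total = $57.87824 + $1,097 = $1,154.87824

$1,154.88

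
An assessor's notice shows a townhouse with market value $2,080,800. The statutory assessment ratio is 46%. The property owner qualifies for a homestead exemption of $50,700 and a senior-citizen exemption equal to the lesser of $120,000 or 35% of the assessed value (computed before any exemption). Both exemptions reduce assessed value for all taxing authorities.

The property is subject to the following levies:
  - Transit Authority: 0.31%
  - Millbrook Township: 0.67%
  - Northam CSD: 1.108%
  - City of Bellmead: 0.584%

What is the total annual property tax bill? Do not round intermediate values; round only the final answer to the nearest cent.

Assessed value = $2,080,800 × 0.46 = $957,168
Senior-citizen exemption = min($120,000, 35% × $957,168) = min($120,000, $335,008.8) = $120,000 (dollar cap binds)
Taxable value = $957,168 − $50,700 − $120,000 = $786,468
Transit Authority: $786,468 × 0.0031 = $2,438.0508
Millbrook Township: $786,468 × 0.0067 = $5,269.3356
Northam CSD: $786,468 × 0.01108 = $8,714.06544
City of Bellmead: $786,468 × 0.00584 = $4,592.97312
Total = $21,014.42496

$21,014.42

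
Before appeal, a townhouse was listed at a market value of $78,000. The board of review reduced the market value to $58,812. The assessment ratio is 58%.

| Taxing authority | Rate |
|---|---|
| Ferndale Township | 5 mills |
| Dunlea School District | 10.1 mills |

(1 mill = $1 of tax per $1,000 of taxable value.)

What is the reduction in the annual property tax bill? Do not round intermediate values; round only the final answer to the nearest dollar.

Old assessed value = $78,000 × 0.58 = $45,240
New assessed value = $58,812 × 0.58 = $34,110.96
Combined rate = 0.005 + 0.0101 = 0.0151
Old tax = $45,240 × 0.0151 = $683.124
New tax = $34,110.96 × 0.0151 = $515.075496
Reduction = $683.124 − $515.075496 = $168.048504

$168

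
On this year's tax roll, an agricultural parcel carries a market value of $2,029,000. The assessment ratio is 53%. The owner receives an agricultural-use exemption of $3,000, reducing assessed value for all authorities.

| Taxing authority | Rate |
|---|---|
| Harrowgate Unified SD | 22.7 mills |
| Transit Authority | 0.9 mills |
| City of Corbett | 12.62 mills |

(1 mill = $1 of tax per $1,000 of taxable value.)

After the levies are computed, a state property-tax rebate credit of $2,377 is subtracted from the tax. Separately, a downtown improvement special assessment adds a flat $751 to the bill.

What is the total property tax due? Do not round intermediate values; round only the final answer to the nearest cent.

Assessed value = $2,029,000 × 0.53 = $1,075,370
Taxable value = $1,075,370 − $3,000 = $1,072,370
Harrowgate Unified SD: $1,072,370 × 0.0227 = $24,342.799
Transit Authority: $1,072,370 × 0.0009 = $965.133
City of Corbett: $1,072,370 × 0.01262 = $13,533.3094
Levies subtotal = $38,841.2414
After credit = $38,841.2414 − $2,377 = $36,464.2414
Total = $36,464.2414 + $751 = $37,215.2414

$37,215.24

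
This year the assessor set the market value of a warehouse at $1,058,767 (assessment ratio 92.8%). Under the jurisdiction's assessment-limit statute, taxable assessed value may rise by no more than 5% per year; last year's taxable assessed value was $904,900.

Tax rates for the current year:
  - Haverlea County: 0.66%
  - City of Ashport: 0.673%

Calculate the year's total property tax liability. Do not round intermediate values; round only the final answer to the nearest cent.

$12,665.43

Uncapped assessed value = $1,058,767 × 0.928 = $982,535.776
Cap limit = $904,900 × 1.05 = $950,145
Taxable assessed value = min($982,535.776, $950,145) = $950,145 (cap binds)
Haverlea County: $950,145 × 0.0066 = $6,270.957
City of Ashport: $950,145 × 0.00673 = $6,394.47585
Total = $12,665.43285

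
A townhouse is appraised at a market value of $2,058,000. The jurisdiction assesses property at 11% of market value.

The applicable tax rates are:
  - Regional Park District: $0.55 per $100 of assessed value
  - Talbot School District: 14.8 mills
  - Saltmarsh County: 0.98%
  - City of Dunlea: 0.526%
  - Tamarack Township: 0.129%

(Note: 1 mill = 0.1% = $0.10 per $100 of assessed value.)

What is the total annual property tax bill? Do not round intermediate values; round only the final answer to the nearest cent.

$8,296.83

Assessed value = $2,058,000 × 0.11 = $226,380
Regional Park District: $226,380 × 0.0055 = $1,245.09
Talbot School District: $226,380 × 0.0148 = $3,350.424
Saltmarsh County: $226,380 × 0.0098 = $2,218.524
City of Dunlea: $226,380 × 0.00526 = $1,190.7588
Tamarack Township: $226,380 × 0.00129 = $292.0302
Total = $8,296.827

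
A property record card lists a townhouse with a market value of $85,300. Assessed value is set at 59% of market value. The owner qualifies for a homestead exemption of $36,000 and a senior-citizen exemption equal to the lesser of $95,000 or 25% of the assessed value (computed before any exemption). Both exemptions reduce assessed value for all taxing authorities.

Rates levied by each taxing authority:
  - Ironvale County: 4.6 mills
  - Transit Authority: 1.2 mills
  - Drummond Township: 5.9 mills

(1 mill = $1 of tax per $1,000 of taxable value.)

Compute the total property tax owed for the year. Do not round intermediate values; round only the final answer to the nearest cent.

Assessed value = $85,300 × 0.59 = $50,327
Senior-citizen exemption = min($95,000, 25% × $50,327) = min($95,000, $12,581.75) = $12,581.75 (percentage binds)
Taxable value = $50,327 − $36,000 − $12,581.75 = $1,745.25
Ironvale County: $1,745.25 × 0.0046 = $8.02815
Transit Authority: $1,745.25 × 0.0012 = $2.0943
Drummond Township: $1,745.25 × 0.0059 = $10.296975
Total = $20.419425

$20.42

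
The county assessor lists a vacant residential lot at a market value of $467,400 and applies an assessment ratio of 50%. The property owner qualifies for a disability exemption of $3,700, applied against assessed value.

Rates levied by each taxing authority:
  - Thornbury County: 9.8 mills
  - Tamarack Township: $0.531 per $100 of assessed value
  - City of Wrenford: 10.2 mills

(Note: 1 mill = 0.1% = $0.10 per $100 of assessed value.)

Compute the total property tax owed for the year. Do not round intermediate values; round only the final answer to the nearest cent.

$5,821.30

Assessed value = $467,400 × 0.5 = $233,700
Taxable value = $233,700 − $3,700 = $230,000
Thornbury County: $230,000 × 0.0098 = $2,254
Tamarack Township: $230,000 × 0.00531 = $1,221.3
City of Wrenford: $230,000 × 0.0102 = $2,346
Total = $5,821.3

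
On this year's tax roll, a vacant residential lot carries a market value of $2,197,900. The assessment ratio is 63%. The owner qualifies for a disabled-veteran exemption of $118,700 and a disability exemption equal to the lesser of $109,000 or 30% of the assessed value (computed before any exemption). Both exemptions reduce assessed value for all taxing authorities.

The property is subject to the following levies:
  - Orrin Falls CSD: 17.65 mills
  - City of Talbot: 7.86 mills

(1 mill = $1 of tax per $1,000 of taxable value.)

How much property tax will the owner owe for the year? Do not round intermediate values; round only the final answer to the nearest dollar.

$29,514

Assessed value = $2,197,900 × 0.63 = $1,384,677
Disability exemption = min($109,000, 30% × $1,384,677) = min($109,000, $415,403.1) = $109,000 (dollar cap binds)
Taxable value = $1,384,677 − $118,700 − $109,000 = $1,156,977
Orrin Falls CSD: $1,156,977 × 0.01765 = $20,420.64405
City of Talbot: $1,156,977 × 0.00786 = $9,093.83922
Total = $29,514.48327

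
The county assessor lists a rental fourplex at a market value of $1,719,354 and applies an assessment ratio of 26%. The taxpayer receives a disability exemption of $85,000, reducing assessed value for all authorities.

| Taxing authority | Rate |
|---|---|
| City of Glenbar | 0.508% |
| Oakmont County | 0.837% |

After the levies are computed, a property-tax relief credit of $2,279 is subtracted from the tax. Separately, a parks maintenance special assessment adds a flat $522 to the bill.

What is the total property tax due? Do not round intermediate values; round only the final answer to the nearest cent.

$3,112.33

Assessed value = $1,719,354 × 0.26 = $447,032.04
Taxable value = $447,032.04 − $85,000 = $362,032.04
City of Glenbar: $362,032.04 × 0.00508 = $1,839.1227632
Oakmont County: $362,032.04 × 0.00837 = $3,030.2081748
Levies subtotal = $4,869.330938
After credit = $4,869.330938 − $2,279 = $2,590.330938
Total = $2,590.330938 + $522 = $3,112.330938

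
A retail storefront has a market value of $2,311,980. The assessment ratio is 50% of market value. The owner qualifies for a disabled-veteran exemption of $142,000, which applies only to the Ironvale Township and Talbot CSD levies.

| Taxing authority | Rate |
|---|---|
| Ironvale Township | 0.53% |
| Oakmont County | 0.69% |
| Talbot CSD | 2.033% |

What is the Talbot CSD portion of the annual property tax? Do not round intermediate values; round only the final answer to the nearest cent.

Assessed value = $2,311,980 × 0.5 = $1,155,990
Talbot CSD taxable value = $1,155,990 − $142,000 = $1,013,990
Talbot CSD levy = $1,013,990 × 0.02033 = $20,614.4167

$20,614.42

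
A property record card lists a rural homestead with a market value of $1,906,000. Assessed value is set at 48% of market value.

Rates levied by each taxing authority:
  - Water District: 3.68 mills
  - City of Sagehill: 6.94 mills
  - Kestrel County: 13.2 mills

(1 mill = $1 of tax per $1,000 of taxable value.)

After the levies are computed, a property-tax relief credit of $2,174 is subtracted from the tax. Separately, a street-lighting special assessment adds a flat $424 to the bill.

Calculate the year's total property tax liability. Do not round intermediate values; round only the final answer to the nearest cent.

Assessed value = $1,906,000 × 0.48 = $914,880
Water District: $914,880 × 0.00368 = $3,366.7584
City of Sagehill: $914,880 × 0.00694 = $6,349.2672
Kestrel County: $914,880 × 0.0132 = $12,076.416
Levies subtotal = $21,792.4416
After credit = $21,792.4416 − $2,174 = $19,618.4416
Total = $19,618.4416 + $424 = $20,042.4416

$20,042.44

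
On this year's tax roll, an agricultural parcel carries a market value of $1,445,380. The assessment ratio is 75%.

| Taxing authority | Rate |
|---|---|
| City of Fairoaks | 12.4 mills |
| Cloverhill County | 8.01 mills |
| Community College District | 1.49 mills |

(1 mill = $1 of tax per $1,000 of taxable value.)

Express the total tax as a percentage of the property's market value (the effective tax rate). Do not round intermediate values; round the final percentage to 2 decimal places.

1.64%

Assessed value = $1,445,380 × 0.75 = $1,084,035
City of Fairoaks: $1,084,035 × 0.0124 = $13,442.034
Cloverhill County: $1,084,035 × 0.00801 = $8,683.12035
Community College District: $1,084,035 × 0.00149 = $1,615.21215
Total tax = $23,740.3665
Effective rate = $23,740.3665 ÷ $1,445,380 = 1.64% of market value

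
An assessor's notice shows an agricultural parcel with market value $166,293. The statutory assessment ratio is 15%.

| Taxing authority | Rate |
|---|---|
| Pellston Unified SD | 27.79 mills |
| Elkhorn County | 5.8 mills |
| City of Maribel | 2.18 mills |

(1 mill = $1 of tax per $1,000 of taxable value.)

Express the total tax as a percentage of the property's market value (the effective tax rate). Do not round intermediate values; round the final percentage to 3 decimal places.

Assessed value = $166,293 × 0.15 = $24,943.95
Pellston Unified SD: $24,943.95 × 0.02779 = $693.1923705
Elkhorn County: $24,943.95 × 0.0058 = $144.67491
City of Maribel: $24,943.95 × 0.00218 = $54.377811
Total tax = $892.2450915
Effective rate = $892.2450915 ÷ $166,293 = 0.537% of market value

0.537%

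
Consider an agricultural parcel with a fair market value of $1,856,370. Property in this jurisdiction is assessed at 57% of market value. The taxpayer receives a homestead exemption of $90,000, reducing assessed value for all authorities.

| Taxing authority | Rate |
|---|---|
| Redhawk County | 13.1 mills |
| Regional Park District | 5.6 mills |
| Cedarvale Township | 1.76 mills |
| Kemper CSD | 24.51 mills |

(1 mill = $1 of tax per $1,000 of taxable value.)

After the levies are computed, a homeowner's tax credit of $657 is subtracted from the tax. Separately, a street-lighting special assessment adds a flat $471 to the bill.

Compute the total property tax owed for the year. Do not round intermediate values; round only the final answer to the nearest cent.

$43,350.85

Assessed value = $1,856,370 × 0.57 = $1,058,130.9
Taxable value = $1,058,130.9 − $90,000 = $968,130.9
Redhawk County: $968,130.9 × 0.0131 = $12,682.51479
Regional Park District: $968,130.9 × 0.0056 = $5,421.53304
Cedarvale Township: $968,130.9 × 0.00176 = $1,703.910384
Kemper CSD: $968,130.9 × 0.02451 = $23,728.888359
Levies subtotal = $43,536.846573
After credit = $43,536.846573 − $657 = $42,879.846573
Total = $42,879.846573 + $471 = $43,350.846573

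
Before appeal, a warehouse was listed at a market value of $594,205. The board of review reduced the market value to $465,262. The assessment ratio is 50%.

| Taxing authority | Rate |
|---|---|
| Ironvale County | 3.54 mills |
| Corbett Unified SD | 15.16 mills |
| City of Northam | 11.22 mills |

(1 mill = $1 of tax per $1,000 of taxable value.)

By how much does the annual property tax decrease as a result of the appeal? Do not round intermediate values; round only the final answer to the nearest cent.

Old assessed value = $594,205 × 0.5 = $297,102.5
New assessed value = $465,262 × 0.5 = $232,631
Combined rate = 0.00354 + 0.01516 + 0.01122 = 0.02992
Old tax = $297,102.5 × 0.02992 = $8,889.3068
New tax = $232,631 × 0.02992 = $6,960.31952
Reduction = $8,889.3068 − $6,960.31952 = $1,928.98728

$1,928.99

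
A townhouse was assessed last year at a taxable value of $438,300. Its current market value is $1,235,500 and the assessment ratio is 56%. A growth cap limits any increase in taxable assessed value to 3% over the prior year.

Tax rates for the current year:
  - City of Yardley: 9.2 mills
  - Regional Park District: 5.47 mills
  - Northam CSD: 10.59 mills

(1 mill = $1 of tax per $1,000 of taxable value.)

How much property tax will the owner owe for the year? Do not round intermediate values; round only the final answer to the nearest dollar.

$11,404

Uncapped assessed value = $1,235,500 × 0.56 = $691,880
Cap limit = $438,300 × 1.03 = $451,449
Taxable assessed value = min($691,880, $451,449) = $451,449 (cap binds)
City of Yardley: $451,449 × 0.0092 = $4,153.3308
Regional Park District: $451,449 × 0.00547 = $2,469.42603
Northam CSD: $451,449 × 0.01059 = $4,780.84491
Total = $11,403.60174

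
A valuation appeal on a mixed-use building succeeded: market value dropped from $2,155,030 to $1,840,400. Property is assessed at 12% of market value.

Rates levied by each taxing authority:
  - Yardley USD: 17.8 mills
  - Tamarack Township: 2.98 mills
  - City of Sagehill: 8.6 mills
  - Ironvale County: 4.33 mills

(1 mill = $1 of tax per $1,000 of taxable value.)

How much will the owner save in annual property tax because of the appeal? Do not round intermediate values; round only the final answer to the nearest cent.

Old assessed value = $2,155,030 × 0.12 = $258,603.6
New assessed value = $1,840,400 × 0.12 = $220,848
Combined rate = 0.0178 + 0.00298 + 0.0086 + 0.00433 = 0.03371
Old tax = $258,603.6 × 0.03371 = $8,717.527356
New tax = $220,848 × 0.03371 = $7,444.78608
Reduction = $8,717.527356 − $7,444.78608 = $1,272.741276

$1,272.74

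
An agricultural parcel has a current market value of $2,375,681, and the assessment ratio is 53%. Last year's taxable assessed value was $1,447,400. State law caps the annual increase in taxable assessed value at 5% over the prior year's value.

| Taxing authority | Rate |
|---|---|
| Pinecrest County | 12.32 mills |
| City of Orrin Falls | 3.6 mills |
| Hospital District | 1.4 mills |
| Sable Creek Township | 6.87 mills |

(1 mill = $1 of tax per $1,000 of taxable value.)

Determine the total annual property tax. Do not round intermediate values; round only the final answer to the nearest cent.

$30,457.89

Uncapped assessed value = $2,375,681 × 0.53 = $1,259,110.93
Cap limit = $1,447,400 × 1.05 = $1,519,770
Taxable assessed value = min($1,259,110.93, $1,519,770) = $1,259,110.93 (cap does not bind)
Pinecrest County: $1,259,110.93 × 0.01232 = $15,512.2466576
City of Orrin Falls: $1,259,110.93 × 0.0036 = $4,532.799348
Hospital District: $1,259,110.93 × 0.0014 = $1,762.755302
Sable Creek Township: $1,259,110.93 × 0.00687 = $8,650.0920891
Total = $30,457.8933967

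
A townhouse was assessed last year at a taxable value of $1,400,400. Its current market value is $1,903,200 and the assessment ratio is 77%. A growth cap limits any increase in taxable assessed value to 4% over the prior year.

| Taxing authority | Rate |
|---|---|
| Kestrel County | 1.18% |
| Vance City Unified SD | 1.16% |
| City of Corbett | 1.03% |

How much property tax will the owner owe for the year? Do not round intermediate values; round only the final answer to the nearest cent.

Uncapped assessed value = $1,903,200 × 0.77 = $1,465,464
Cap limit = $1,400,400 × 1.04 = $1,456,416
Taxable assessed value = min($1,465,464, $1,456,416) = $1,456,416 (cap binds)
Kestrel County: $1,456,416 × 0.0118 = $17,185.7088
Vance City Unified SD: $1,456,416 × 0.0116 = $16,894.4256
City of Corbett: $1,456,416 × 0.0103 = $15,001.0848
Total = $49,081.2192

$49,081.22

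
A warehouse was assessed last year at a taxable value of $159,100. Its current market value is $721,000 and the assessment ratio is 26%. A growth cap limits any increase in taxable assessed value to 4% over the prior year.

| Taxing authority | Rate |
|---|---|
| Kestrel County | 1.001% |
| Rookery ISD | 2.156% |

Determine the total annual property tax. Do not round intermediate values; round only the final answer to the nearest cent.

$5,223.70

Uncapped assessed value = $721,000 × 0.26 = $187,460
Cap limit = $159,100 × 1.04 = $165,464
Taxable assessed value = min($187,460, $165,464) = $165,464 (cap binds)
Kestrel County: $165,464 × 0.01001 = $1,656.29464
Rookery ISD: $165,464 × 0.02156 = $3,567.40384
Total = $5,223.69848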